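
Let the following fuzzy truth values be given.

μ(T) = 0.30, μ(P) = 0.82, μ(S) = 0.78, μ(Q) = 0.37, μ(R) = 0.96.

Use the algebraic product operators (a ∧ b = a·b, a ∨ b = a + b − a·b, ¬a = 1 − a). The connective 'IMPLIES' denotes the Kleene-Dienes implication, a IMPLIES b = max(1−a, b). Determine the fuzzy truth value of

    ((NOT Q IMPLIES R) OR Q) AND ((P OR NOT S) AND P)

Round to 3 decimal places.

0.687

NOT Q = 1 − 0.3700 = 0.6300
NOT Q IMPLIES R  [Kleene-Dienes: max(1−a, b)] with a=0.6300, b=0.9600 → 0.9600
(NOT Q IMPLIES R) OR Q = a + b − a·b on (0.9600, 0.3700) = 0.9748
NOT S = 1 − 0.7800 = 0.2200
P OR NOT S = a + b − a·b on (0.8200, 0.2200) = 0.8596
(P OR NOT S) AND P = a·b on (0.8596, 0.8200) = 0.7049
((NOT Q IMPLIES R) OR Q) AND ((P OR NOT S) AND P) = a·b on (0.9748, 0.7049) = 0.6871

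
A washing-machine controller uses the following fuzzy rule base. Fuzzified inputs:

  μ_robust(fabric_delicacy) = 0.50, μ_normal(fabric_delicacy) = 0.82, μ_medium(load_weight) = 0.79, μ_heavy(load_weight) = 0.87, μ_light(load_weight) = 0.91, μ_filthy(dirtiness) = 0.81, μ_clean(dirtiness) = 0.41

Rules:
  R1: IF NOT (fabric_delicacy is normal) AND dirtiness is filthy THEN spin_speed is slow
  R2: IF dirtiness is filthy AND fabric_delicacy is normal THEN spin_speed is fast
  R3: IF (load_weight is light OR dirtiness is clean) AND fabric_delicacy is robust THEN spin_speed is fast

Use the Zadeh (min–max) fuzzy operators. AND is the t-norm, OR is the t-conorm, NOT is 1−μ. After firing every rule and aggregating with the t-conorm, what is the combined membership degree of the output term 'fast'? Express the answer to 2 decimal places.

R1: ¬normal=1−0.82=0.18, filthy=0.81; AND[min(a, b)] → w = 0.18
R2: filthy=0.81, normal=0.82; AND[min(a, b)] → w = 0.81
R3: (light=0.91 OR clean=0.41) = 0.91; AND[min(a, b)] with robust=0.50 → w = 0.50
Rules with consequent 'fast': {R2, R3} → strengths 0.81, 0.50
Aggregate via t-conorm [max(a, b)]: 0.81

0.81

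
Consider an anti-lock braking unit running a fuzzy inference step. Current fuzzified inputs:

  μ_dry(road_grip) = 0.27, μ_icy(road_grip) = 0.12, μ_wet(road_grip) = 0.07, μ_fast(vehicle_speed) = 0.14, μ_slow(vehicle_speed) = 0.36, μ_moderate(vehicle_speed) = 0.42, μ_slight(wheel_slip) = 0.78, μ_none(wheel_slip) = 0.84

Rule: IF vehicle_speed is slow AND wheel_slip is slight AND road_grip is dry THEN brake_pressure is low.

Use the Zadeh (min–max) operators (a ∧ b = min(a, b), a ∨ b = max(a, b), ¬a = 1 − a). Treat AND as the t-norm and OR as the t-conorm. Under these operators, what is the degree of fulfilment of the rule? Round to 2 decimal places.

0.27

firing strength: slow=0.36, slight=0.78, dry=0.27; AND[min(a, b)] → w = 0.27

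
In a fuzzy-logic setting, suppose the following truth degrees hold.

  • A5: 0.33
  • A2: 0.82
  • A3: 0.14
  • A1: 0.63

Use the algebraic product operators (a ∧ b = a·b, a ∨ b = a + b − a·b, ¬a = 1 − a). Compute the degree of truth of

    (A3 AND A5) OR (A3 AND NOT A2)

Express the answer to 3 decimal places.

0.070

A3 AND A5 = a·b on (0.1400, 0.3300) = 0.0462
NOT A2 = 1 − 0.8200 = 0.1800
A3 AND NOT A2 = a·b on (0.1400, 0.1800) = 0.0252
(A3 AND A5) OR (A3 AND NOT A2) = a + b − a·b on (0.0462, 0.0252) = 0.0702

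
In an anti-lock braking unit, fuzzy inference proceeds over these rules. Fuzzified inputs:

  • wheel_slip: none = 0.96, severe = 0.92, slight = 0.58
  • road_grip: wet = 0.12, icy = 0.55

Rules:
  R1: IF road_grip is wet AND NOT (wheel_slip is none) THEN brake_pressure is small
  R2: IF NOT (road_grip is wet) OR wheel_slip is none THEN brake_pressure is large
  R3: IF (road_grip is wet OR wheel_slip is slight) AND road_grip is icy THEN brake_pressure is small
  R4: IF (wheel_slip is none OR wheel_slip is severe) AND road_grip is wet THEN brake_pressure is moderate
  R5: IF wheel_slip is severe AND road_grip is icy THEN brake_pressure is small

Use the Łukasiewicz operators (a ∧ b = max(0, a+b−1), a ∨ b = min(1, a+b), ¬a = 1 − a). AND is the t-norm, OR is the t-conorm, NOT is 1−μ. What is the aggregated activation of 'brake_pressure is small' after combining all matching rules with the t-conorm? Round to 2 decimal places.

R1: wet=0.12, ¬none=1−0.96=0.04; AND[max(0, a+b−1)] → w = 0.00
R2: ¬wet=1−0.12=0.88, none=0.96; OR[min(1, a+b)] → w = 1.00
R3: (wet=0.12 OR slight=0.58) = 0.70; AND[max(0, a+b−1)] with icy=0.55 → w = 0.25
R4: (none=0.96 OR severe=0.92) = 1.00; AND[max(0, a+b−1)] with wet=0.12 → w = 0.12
R5: severe=0.92, icy=0.55; AND[max(0, a+b−1)] → w = 0.47
Rules with consequent 'small': {R1, R3, R5} → strengths 0.00, 0.25, 0.47
Aggregate via t-conorm [min(1, a+b)]: 0.72

0.72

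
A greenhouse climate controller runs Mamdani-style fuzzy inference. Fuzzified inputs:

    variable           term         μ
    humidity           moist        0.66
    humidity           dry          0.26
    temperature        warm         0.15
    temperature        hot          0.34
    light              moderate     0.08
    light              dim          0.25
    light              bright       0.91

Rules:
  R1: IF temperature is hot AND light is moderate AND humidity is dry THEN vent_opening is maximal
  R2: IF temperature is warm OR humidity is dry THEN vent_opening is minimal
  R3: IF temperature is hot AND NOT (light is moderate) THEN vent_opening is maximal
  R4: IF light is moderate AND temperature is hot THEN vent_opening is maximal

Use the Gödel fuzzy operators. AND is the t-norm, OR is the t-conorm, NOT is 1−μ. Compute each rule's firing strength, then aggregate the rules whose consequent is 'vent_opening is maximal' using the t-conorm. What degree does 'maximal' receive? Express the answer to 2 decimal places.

0.34

R1: hot=0.34, moderate=0.08, dry=0.26; AND[min(a, b)] → w = 0.08
R2: warm=0.15, dry=0.26; OR[max(a, b)] → w = 0.26
R3: hot=0.34, ¬moderate=1−0.08=0.92; AND[min(a, b)] → w = 0.34
R4: moderate=0.08, hot=0.34; AND[min(a, b)] → w = 0.08
Rules with consequent 'maximal': {R1, R3, R4} → strengths 0.08, 0.34, 0.08
Aggregate via t-conorm [max(a, b)]: 0.34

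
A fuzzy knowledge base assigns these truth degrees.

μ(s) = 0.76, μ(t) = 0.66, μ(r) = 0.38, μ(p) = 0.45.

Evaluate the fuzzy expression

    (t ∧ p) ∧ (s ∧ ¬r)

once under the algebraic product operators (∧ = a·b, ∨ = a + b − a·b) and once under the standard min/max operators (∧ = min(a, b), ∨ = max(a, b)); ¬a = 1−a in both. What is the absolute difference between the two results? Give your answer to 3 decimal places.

0.310

Under algebraic product:
  t ∧ p = a·b on (0.6600, 0.4500) = 0.2970
  ¬r = 1 − 0.3800 = 0.6200
  s ∧ ¬r = a·b on (0.7600, 0.6200) = 0.4712
  (t ∧ p) ∧ (s ∧ ¬r) = a·b on (0.2970, 0.4712) = 0.1399
  → value = 0.1399
Under standard min/max:
  t ∧ p = min(a, b) on (0.66, 0.45) = 0.45
  ¬r = 1 − 0.38 = 0.62
  s ∧ ¬r = min(a, b) on (0.76, 0.62) = 0.62
  (t ∧ p) ∧ (s ∧ ¬r) = min(a, b) on (0.45, 0.62) = 0.45
  → value = 0.4500
|0.1399 − 0.4500| = 0.310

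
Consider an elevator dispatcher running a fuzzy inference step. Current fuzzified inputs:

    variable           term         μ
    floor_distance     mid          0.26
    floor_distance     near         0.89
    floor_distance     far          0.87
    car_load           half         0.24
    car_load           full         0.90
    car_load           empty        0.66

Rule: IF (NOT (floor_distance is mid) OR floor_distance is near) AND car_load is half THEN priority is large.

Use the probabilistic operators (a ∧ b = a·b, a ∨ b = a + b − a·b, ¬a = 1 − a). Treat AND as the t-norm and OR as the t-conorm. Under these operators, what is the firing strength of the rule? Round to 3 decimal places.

firing strength: (¬mid=1−0.26=0.74 OR near=0.89) = 0.9714; AND[a·b] with half=0.24 → w = 0.2331

0.233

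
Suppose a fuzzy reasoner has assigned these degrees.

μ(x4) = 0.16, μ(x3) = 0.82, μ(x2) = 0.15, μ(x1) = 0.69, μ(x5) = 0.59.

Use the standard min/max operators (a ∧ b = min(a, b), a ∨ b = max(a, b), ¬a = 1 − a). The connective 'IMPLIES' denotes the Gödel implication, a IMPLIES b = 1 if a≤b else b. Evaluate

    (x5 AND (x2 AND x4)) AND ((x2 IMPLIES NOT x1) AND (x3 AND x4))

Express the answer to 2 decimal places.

x2 AND x4 = min(a, b) on (0.15, 0.16) = 0.15
x5 AND (x2 AND x4) = min(a, b) on (0.59, 0.15) = 0.15
NOT x1 = 1 − 0.69 = 0.31
x2 IMPLIES NOT x1  [Gödel: 1 if a≤b else b] with a=0.15, b=0.31 → 1.00
x3 AND x4 = min(a, b) on (0.82, 0.16) = 0.16
(x2 IMPLIES NOT x1) AND (x3 AND x4) = min(a, b) on (1.00, 0.16) = 0.16
(x5 AND (x2 AND x4)) AND ((x2 IMPLIES NOT x1) AND (x3 AND x4)) = min(a, b) on (0.15, 0.16) = 0.15

0.15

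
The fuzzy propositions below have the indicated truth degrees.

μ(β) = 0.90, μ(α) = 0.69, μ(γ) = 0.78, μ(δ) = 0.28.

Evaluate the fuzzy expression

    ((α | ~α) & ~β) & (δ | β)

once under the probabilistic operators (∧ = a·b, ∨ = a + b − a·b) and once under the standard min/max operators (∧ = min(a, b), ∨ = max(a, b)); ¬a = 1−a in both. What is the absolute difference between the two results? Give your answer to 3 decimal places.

0.027

Under probabilistic:
  ~α = 1 − 0.6900 = 0.3100
  α | ~α = a + b − a·b on (0.6900, 0.3100) = 0.7861
  ~β = 1 − 0.9000 = 0.1000
  (α | ~α) & ~β = a·b on (0.7861, 0.1000) = 0.0786
  δ | β = a + b − a·b on (0.2800, 0.9000) = 0.9280
  ((α | ~α) & ~β) & (δ | β) = a·b on (0.0786, 0.9280) = 0.0730
  → value = 0.0730
Under standard min/max:
  ~α = 1 − 0.69 = 0.31
  α | ~α = max(a, b) on (0.69, 0.31) = 0.69
  ~β = 1 − 0.90 = 0.10
  (α | ~α) & ~β = min(a, b) on (0.69, 0.10) = 0.10
  δ | β = max(a, b) on (0.28, 0.90) = 0.90
  ((α | ~α) & ~β) & (δ | β) = min(a, b) on (0.10, 0.90) = 0.10
  → value = 0.1000
|0.0730 − 0.1000| = 0.027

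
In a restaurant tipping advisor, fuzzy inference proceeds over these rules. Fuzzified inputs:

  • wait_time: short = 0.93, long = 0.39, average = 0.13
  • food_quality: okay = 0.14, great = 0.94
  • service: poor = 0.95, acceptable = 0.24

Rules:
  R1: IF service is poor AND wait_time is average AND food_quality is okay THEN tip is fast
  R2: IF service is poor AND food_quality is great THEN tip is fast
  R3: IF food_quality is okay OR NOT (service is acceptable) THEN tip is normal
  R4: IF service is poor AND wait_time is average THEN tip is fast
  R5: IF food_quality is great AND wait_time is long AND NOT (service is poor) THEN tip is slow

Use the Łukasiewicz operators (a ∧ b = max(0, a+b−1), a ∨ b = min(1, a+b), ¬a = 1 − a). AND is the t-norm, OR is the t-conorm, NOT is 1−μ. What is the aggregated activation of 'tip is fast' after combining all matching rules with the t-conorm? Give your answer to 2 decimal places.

R1: poor=0.95, average=0.13, okay=0.14; AND[max(0, a+b−1)] → w = 0.00
R2: poor=0.95, great=0.94; AND[max(0, a+b−1)] → w = 0.89
R3: okay=0.14, ¬acceptable=1−0.24=0.76; OR[min(1, a+b)] → w = 0.90
R4: poor=0.95, average=0.13; AND[max(0, a+b−1)] → w = 0.08
R5: great=0.94, long=0.39, ¬poor=1−0.95=0.05; AND[max(0, a+b−1)] → w = 0.00
Rules with consequent 'fast': {R1, R2, R4} → strengths 0.00, 0.89, 0.08
Aggregate via t-conorm [min(1, a+b)]: 0.97

0.97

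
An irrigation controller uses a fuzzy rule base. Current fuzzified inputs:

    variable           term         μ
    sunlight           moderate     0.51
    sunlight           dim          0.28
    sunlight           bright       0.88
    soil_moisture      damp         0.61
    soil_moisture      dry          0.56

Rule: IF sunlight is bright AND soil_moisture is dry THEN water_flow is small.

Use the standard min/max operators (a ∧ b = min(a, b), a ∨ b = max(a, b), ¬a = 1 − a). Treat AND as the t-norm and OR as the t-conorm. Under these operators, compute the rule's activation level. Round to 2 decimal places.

0.56

firing strength: bright=0.88, dry=0.56; AND[min(a, b)] → w = 0.56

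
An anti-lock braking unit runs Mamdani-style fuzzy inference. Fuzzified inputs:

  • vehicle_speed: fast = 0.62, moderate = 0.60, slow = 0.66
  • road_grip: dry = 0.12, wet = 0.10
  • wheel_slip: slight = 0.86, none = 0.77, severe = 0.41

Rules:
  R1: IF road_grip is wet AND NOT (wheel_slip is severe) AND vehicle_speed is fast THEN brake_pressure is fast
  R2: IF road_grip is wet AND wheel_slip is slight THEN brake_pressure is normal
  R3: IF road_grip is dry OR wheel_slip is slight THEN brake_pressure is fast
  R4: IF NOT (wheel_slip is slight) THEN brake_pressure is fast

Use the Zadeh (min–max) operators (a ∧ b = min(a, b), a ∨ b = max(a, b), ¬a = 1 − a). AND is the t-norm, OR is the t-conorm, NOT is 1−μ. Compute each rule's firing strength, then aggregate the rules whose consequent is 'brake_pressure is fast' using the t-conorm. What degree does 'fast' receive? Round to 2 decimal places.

0.86

R1: wet=0.10, ¬severe=1−0.41=0.59, fast=0.62; AND[min(a, b)] → w = 0.10
R2: wet=0.10, slight=0.86; AND[min(a, b)] → w = 0.10
R3: dry=0.12, slight=0.86; OR[max(a, b)] → w = 0.86
R4: ¬slight=1−0.86=0.14 → w = 0.14
Rules with consequent 'fast': {R1, R3, R4} → strengths 0.10, 0.86, 0.14
Aggregate via t-conorm [max(a, b)]: 0.86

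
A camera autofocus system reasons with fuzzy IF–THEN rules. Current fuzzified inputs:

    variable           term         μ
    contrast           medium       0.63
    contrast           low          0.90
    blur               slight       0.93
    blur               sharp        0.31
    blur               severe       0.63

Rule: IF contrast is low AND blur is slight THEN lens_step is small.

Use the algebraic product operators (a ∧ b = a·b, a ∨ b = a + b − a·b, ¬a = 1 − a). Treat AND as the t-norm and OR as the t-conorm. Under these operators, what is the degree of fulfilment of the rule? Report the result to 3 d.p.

0.837

firing strength: low=0.90, slight=0.93; AND[a·b] → w = 0.8370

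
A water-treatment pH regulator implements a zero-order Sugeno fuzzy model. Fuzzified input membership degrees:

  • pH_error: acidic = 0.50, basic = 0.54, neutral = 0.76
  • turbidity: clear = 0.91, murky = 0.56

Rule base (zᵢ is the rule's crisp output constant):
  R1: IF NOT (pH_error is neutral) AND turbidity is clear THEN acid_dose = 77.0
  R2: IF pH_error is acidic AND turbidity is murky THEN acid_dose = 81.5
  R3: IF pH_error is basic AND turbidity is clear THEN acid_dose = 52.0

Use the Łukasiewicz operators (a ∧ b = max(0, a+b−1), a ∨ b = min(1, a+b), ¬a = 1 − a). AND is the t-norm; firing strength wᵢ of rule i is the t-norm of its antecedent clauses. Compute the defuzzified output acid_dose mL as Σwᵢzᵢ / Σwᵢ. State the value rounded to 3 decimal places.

60.364

R1 (z=77.0): ¬neutral=1−0.76=0.24, clear=0.91; AND[max(0, a+b−1)] → w = 0.15
R2 (z=81.5): acidic=0.50, murky=0.56; AND[max(0, a+b−1)] → w = 0.06
R3 (z=52.0): basic=0.54, clear=0.91; AND[max(0, a+b−1)] → w = 0.45
Weighted average = (0.15·77.0 + 0.06·81.5 + 0.45·52.0) / (0.15 + 0.06 + 0.45)
  = 39.8400 / 0.6600 = 60.364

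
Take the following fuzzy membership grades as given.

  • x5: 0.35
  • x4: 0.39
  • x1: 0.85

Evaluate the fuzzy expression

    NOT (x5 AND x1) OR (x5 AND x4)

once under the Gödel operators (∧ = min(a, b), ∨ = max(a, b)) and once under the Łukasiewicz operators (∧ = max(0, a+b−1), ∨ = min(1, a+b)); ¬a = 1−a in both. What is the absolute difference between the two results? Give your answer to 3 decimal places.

0.150

Under Gödel:
  x5 AND x1 = min(a, b) on (0.35, 0.85) = 0.35
  NOT (x5 AND x1) = 1 − 0.35 = 0.65
  x5 AND x4 = min(a, b) on (0.35, 0.39) = 0.35
  NOT (x5 AND x1) OR (x5 AND x4) = max(a, b) on (0.65, 0.35) = 0.65
  → value = 0.6500
Under Łukasiewicz:
  x5 AND x1 = max(0, a+b−1) on (0.35, 0.85) = 0.20
  NOT (x5 AND x1) = 1 − 0.20 = 0.80
  x5 AND x4 = max(0, a+b−1) on (0.35, 0.39) = 0.00
  NOT (x5 AND x1) OR (x5 AND x4) = min(1, a+b) on (0.80, 0.00) = 0.80
  → value = 0.8000
|0.6500 − 0.8000| = 0.150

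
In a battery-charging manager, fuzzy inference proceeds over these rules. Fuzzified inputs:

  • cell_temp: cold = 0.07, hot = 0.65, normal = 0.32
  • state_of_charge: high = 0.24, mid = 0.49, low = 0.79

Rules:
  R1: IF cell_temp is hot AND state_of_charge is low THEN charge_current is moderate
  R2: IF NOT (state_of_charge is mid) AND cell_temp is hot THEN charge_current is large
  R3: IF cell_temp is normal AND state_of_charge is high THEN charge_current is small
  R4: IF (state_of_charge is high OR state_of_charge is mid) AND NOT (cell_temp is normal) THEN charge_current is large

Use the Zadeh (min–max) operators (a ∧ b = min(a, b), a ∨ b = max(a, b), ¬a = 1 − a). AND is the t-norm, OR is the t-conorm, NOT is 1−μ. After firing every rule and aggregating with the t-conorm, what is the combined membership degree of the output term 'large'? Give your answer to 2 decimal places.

R1: hot=0.65, low=0.79; AND[min(a, b)] → w = 0.65
R2: ¬mid=1−0.49=0.51, hot=0.65; AND[min(a, b)] → w = 0.51
R3: normal=0.32, high=0.24; AND[min(a, b)] → w = 0.24
R4: (high=0.24 OR mid=0.49) = 0.49; AND[min(a, b)] with ¬normal=1−0.32=0.68 → w = 0.49
Rules with consequent 'large': {R2, R4} → strengths 0.51, 0.49
Aggregate via t-conorm [max(a, b)]: 0.51

0.51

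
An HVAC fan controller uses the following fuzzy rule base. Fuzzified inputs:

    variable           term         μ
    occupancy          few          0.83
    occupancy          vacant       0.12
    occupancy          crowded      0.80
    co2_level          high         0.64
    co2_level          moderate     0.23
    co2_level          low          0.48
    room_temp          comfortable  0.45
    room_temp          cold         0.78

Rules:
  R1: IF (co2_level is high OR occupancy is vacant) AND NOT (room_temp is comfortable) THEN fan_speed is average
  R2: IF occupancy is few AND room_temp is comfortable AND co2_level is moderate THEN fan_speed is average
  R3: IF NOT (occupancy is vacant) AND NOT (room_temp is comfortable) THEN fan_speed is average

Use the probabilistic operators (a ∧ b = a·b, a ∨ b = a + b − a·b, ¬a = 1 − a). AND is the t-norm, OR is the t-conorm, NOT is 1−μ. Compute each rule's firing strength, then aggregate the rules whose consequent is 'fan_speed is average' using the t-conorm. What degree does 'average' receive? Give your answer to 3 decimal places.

0.706

R1: (high=0.64 OR vacant=0.12) = 0.6832; AND[a·b] with ¬comfortable=1−0.45=0.55 → w = 0.3758
R2: few=0.83, comfortable=0.45, moderate=0.23; AND[a·b] → w = 0.0859
R3: ¬vacant=1−0.12=0.88, ¬comfortable=1−0.45=0.55; AND[a·b] → w = 0.4840
Rules with consequent 'average': {R1, R2, R3} → strengths 0.3758, 0.0859, 0.4840
Aggregate via t-conorm [a + b − a·b]: 0.7056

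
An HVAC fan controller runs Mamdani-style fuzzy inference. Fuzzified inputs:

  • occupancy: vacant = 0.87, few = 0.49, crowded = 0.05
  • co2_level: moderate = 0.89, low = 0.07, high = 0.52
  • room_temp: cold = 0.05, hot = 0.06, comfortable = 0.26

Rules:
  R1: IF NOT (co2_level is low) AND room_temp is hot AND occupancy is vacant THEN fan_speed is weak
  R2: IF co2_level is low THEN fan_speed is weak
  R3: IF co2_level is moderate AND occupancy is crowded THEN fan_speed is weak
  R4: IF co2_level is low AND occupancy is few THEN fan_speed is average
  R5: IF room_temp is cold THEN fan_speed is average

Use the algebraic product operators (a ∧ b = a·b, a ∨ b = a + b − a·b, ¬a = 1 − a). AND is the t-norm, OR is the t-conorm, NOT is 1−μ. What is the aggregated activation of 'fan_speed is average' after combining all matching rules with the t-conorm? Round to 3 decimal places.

R1: ¬low=1−0.07=0.93, hot=0.06, vacant=0.87; AND[a·b] → w = 0.0485
R2: low=0.07 → w = 0.0700
R3: moderate=0.89, crowded=0.05; AND[a·b] → w = 0.0445
R4: low=0.07, few=0.49; AND[a·b] → w = 0.0343
R5: cold=0.05 → w = 0.0500
Rules with consequent 'average': {R4, R5} → strengths 0.0343, 0.0500
Aggregate via t-conorm [a + b − a·b]: 0.0826

0.083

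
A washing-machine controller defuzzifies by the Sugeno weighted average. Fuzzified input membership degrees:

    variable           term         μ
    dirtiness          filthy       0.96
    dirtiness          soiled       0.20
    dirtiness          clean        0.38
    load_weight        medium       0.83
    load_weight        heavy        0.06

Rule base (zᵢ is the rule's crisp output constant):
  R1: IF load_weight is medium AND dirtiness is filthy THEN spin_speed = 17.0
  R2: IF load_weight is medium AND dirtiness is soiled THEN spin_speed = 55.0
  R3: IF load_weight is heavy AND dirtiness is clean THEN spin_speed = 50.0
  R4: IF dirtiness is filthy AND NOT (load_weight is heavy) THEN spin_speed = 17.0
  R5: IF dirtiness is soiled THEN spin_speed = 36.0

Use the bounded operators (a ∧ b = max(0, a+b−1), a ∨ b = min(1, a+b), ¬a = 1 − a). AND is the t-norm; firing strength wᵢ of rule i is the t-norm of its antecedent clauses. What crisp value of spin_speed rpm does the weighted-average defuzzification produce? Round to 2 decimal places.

19.57

R1 (z=17.0): medium=0.83, filthy=0.96; AND[max(0, a+b−1)] → w = 0.79
R2 (z=55.0): medium=0.83, soiled=0.20; AND[max(0, a+b−1)] → w = 0.03
R3 (z=50.0): heavy=0.06, clean=0.38; AND[max(0, a+b−1)] → w = 0.00
R4 (z=17.0): filthy=0.96, ¬heavy=1−0.06=0.94; AND[max(0, a+b−1)] → w = 0.90
R5 (z=36.0): soiled=0.20 → w = 0.20
Weighted average = (0.79·17.0 + 0.03·55.0 + 0.00·50.0 + 0.90·17.0 + 0.20·36.0) / (0.79 + 0.03 + 0.00 + 0.90 + 0.20)
  = 37.5800 / 1.9200 = 19.57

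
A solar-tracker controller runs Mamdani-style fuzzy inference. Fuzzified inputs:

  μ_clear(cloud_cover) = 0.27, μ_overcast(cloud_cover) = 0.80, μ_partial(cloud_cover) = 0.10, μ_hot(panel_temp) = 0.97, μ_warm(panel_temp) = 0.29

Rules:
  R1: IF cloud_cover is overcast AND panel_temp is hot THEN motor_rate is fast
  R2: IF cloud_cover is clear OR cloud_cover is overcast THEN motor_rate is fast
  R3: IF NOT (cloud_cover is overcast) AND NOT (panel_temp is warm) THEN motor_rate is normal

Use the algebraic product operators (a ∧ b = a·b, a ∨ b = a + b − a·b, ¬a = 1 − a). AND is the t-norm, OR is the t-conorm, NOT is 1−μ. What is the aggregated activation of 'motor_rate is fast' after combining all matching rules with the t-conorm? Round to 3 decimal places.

0.967

R1: overcast=0.80, hot=0.97; AND[a·b] → w = 0.7760
R2: clear=0.27, overcast=0.80; OR[a + b − a·b] → w = 0.8540
R3: ¬overcast=1−0.80=0.20, ¬warm=1−0.29=0.71; AND[a·b] → w = 0.1420
Rules with consequent 'fast': {R1, R2} → strengths 0.7760, 0.8540
Aggregate via t-conorm [a + b − a·b]: 0.9673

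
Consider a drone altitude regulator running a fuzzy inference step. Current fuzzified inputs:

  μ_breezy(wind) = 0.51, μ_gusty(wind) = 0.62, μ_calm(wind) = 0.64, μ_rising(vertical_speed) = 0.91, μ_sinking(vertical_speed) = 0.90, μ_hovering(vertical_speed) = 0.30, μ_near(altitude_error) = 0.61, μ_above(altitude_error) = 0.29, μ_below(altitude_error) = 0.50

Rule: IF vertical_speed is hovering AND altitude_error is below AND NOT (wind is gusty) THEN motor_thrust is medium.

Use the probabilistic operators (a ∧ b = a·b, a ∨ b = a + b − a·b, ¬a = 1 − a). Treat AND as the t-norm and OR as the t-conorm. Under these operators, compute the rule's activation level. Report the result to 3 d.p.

firing strength: hovering=0.30, below=0.50, ¬gusty=1−0.62=0.38; AND[a·b] → w = 0.0570

0.057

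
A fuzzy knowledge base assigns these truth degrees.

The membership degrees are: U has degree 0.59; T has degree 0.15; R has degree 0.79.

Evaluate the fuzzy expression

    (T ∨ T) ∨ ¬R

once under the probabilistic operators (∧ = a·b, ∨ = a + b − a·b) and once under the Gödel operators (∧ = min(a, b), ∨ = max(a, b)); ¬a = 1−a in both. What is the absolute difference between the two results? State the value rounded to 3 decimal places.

0.219

Under probabilistic:
  T ∨ T = a + b − a·b on (0.1500, 0.1500) = 0.2775
  ¬R = 1 − 0.7900 = 0.2100
  (T ∨ T) ∨ ¬R = a + b − a·b on (0.2775, 0.2100) = 0.4292
  → value = 0.4292
Under Gödel:
  T ∨ T = max(a, b) on (0.15, 0.15) = 0.15
  ¬R = 1 − 0.79 = 0.21
  (T ∨ T) ∨ ¬R = max(a, b) on (0.15, 0.21) = 0.21
  → value = 0.2100
|0.4292 − 0.2100| = 0.219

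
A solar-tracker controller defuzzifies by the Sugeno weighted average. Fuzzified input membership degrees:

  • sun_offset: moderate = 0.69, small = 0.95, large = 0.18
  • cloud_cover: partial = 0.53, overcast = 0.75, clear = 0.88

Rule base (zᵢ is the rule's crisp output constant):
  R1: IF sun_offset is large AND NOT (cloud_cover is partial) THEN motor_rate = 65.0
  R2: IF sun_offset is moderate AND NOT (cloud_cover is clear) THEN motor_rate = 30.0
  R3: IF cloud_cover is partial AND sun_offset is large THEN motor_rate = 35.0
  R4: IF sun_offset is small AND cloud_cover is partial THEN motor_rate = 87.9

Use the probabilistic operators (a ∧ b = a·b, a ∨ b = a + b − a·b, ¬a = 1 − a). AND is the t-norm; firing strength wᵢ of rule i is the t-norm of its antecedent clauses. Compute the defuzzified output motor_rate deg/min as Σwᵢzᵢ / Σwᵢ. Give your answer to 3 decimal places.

R1 (z=65.0): large=0.18, ¬partial=1−0.53=0.47; AND[a·b] → w = 0.0846
R2 (z=30.0): moderate=0.69, ¬clear=1−0.88=0.12; AND[a·b] → w = 0.0828
R3 (z=35.0): partial=0.53, large=0.18; AND[a·b] → w = 0.0954
R4 (z=87.9): small=0.95, partial=0.53; AND[a·b] → w = 0.5035
Weighted average = (0.0846·65.0 + 0.0828·30.0 + 0.0954·35.0 + 0.5035·87.9) / (0.0846 + 0.0828 + 0.0954 + 0.5035)
  = 55.5797 / 0.7663 = 72.530

72.530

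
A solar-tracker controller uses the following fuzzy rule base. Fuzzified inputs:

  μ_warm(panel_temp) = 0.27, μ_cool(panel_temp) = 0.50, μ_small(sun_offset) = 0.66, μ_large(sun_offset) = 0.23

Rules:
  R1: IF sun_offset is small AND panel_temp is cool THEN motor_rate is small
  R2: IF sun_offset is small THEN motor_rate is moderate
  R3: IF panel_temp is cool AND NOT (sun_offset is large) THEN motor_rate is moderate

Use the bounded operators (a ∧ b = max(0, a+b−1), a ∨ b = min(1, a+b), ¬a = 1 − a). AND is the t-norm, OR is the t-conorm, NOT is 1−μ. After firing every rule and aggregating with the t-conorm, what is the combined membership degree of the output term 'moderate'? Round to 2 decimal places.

R1: small=0.66, cool=0.50; AND[max(0, a+b−1)] → w = 0.16
R2: small=0.66 → w = 0.66
R3: cool=0.50, ¬large=1−0.23=0.77; AND[max(0, a+b−1)] → w = 0.27
Rules with consequent 'moderate': {R2, R3} → strengths 0.66, 0.27
Aggregate via t-conorm [min(1, a+b)]: 0.93

0.93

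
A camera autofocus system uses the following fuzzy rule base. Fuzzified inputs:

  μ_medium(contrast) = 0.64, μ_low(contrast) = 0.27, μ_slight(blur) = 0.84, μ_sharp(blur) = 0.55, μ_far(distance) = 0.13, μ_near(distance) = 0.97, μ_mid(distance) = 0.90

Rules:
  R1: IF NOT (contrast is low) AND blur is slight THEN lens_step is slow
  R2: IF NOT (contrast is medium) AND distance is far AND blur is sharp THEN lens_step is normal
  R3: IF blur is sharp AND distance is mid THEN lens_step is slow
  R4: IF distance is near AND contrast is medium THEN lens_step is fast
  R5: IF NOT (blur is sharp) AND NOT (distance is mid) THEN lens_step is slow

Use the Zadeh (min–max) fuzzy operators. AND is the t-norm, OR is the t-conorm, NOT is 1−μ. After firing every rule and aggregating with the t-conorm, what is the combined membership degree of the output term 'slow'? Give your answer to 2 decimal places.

0.73

R1: ¬low=1−0.27=0.73, slight=0.84; AND[min(a, b)] → w = 0.73
R2: ¬medium=1−0.64=0.36, far=0.13, sharp=0.55; AND[min(a, b)] → w = 0.13
R3: sharp=0.55, mid=0.90; AND[min(a, b)] → w = 0.55
R4: near=0.97, medium=0.64; AND[min(a, b)] → w = 0.64
R5: ¬sharp=1−0.55=0.45, ¬mid=1−0.90=0.10; AND[min(a, b)] → w = 0.10
Rules with consequent 'slow': {R1, R3, R5} → strengths 0.73, 0.55, 0.10
Aggregate via t-conorm [max(a, b)]: 0.73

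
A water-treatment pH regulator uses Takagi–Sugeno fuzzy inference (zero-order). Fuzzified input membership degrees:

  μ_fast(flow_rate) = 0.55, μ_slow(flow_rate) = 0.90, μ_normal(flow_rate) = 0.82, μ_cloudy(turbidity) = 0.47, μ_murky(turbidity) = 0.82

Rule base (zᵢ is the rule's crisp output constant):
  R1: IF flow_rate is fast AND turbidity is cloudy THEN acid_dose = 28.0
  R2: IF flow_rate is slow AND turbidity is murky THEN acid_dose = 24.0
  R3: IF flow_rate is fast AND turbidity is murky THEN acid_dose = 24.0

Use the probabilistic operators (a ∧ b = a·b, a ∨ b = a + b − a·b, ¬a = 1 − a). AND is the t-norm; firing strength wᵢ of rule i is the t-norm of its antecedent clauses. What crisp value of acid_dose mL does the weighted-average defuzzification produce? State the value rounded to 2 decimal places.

R1 (z=28.0): fast=0.55, cloudy=0.47; AND[a·b] → w = 0.2585
R2 (z=24.0): slow=0.90, murky=0.82; AND[a·b] → w = 0.7380
R3 (z=24.0): fast=0.55, murky=0.82; AND[a·b] → w = 0.4510
Weighted average = (0.2585·28.0 + 0.7380·24.0 + 0.4510·24.0) / (0.2585 + 0.7380 + 0.4510)
  = 35.7740 / 1.4475 = 24.71

24.71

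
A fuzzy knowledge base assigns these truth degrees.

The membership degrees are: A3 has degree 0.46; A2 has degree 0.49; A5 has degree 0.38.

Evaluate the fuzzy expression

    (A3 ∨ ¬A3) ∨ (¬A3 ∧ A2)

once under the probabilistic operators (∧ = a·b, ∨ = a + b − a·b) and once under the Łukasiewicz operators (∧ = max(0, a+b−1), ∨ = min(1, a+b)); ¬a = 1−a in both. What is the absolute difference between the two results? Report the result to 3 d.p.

0.183

Under probabilistic:
  ¬A3 = 1 − 0.4600 = 0.5400
  A3 ∨ ¬A3 = a + b − a·b on (0.4600, 0.5400) = 0.7516
  ¬A3 = 1 − 0.4600 = 0.5400
  ¬A3 ∧ A2 = a·b on (0.5400, 0.4900) = 0.2646
  (A3 ∨ ¬A3) ∨ (¬A3 ∧ A2) = a + b − a·b on (0.7516, 0.2646) = 0.8173
  → value = 0.8173
Under Łukasiewicz:
  ¬A3 = 1 − 0.46 = 0.54
  A3 ∨ ¬A3 = min(1, a+b) on (0.46, 0.54) = 1.00
  ¬A3 = 1 − 0.46 = 0.54
  ¬A3 ∧ A2 = max(0, a+b−1) on (0.54, 0.49) = 0.03
  (A3 ∨ ¬A3) ∨ (¬A3 ∧ A2) = min(1, a+b) on (1.00, 0.03) = 1.00
  → value = 1.0000
|0.8173 − 1.0000| = 0.183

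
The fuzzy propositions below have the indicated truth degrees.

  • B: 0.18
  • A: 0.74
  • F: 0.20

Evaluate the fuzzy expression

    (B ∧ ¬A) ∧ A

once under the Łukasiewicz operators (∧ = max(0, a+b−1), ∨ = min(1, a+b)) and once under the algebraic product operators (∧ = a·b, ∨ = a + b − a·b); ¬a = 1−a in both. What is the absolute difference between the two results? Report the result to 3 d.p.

Under Łukasiewicz:
  ¬A = 1 − 0.74 = 0.26
  B ∧ ¬A = max(0, a+b−1) on (0.18, 0.26) = 0.00
  (B ∧ ¬A) ∧ A = max(0, a+b−1) on (0.00, 0.74) = 0.00
  → value = 0.0000
Under algebraic product:
  ¬A = 1 − 0.7400 = 0.2600
  B ∧ ¬A = a·b on (0.1800, 0.2600) = 0.0468
  (B ∧ ¬A) ∧ A = a·b on (0.0468, 0.7400) = 0.0346
  → value = 0.0346
|0.0000 − 0.0346| = 0.035

0.035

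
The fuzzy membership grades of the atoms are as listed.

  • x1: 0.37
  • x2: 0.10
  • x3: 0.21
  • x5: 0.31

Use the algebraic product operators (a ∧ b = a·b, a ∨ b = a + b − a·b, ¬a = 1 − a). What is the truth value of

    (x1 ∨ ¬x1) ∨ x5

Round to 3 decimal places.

¬x1 = 1 − 0.3700 = 0.6300
x1 ∨ ¬x1 = a + b − a·b on (0.3700, 0.6300) = 0.7669
(x1 ∨ ¬x1) ∨ x5 = a + b − a·b on (0.7669, 0.3100) = 0.8392

0.839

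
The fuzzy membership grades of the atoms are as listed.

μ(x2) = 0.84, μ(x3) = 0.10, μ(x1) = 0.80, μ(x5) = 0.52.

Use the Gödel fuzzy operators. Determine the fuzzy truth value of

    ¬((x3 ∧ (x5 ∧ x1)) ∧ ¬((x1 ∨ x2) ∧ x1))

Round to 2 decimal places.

x5 ∧ x1 = min(a, b) on (0.52, 0.80) = 0.52
x3 ∧ (x5 ∧ x1) = min(a, b) on (0.10, 0.52) = 0.10
x1 ∨ x2 = max(a, b) on (0.80, 0.84) = 0.84
(x1 ∨ x2) ∧ x1 = min(a, b) on (0.84, 0.80) = 0.80
¬((x1 ∨ x2) ∧ x1) = 1 − 0.80 = 0.20
(x3 ∧ (x5 ∧ x1)) ∧ ¬((x1 ∨ x2) ∧ x1) = min(a, b) on (0.10, 0.20) = 0.10
¬((x3 ∧ (x5 ∧ x1)) ∧ ¬((x1 ∨ x2) ∧ x1)) = 1 − 0.10 = 0.90

0.90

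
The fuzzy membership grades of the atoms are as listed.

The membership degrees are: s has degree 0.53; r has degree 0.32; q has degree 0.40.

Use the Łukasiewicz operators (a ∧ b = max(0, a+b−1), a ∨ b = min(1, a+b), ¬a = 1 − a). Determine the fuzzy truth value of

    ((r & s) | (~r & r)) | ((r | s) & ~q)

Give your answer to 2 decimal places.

r & s = max(0, a+b−1) on (0.32, 0.53) = 0.00
~r = 1 − 0.32 = 0.68
~r & r = max(0, a+b−1) on (0.68, 0.32) = 0.00
(r & s) | (~r & r) = min(1, a+b) on (0.00, 0.00) = 0.00
r | s = min(1, a+b) on (0.32, 0.53) = 0.85
~q = 1 − 0.40 = 0.60
(r | s) & ~q = max(0, a+b−1) on (0.85, 0.60) = 0.45
((r & s) | (~r & r)) | ((r | s) & ~q) = min(1, a+b) on (0.00, 0.45) = 0.45

0.45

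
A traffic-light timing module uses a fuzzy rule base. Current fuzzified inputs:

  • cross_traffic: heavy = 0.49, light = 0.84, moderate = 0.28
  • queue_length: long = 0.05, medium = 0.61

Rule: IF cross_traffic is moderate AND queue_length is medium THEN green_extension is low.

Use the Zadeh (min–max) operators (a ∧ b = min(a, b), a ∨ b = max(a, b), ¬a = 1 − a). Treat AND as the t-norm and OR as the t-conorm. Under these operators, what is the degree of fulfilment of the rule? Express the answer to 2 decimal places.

0.28

firing strength: moderate=0.28, medium=0.61; AND[min(a, b)] → w = 0.28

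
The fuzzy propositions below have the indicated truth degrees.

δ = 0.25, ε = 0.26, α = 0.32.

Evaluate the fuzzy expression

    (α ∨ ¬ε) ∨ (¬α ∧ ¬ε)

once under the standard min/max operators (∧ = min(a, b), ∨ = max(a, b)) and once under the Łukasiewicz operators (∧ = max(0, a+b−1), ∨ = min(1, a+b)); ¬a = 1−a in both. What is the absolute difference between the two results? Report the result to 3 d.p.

Under standard min/max:
  ¬ε = 1 − 0.26 = 0.74
  α ∨ ¬ε = max(a, b) on (0.32, 0.74) = 0.74
  ¬α = 1 − 0.32 = 0.68
  ¬ε = 1 − 0.26 = 0.74
  ¬α ∧ ¬ε = min(a, b) on (0.68, 0.74) = 0.68
  (α ∨ ¬ε) ∨ (¬α ∧ ¬ε) = max(a, b) on (0.74, 0.68) = 0.74
  → value = 0.7400
Under Łukasiewicz:
  ¬ε = 1 − 0.26 = 0.74
  α ∨ ¬ε = min(1, a+b) on (0.32, 0.74) = 1.00
  ¬α = 1 − 0.32 = 0.68
  ¬ε = 1 − 0.26 = 0.74
  ¬α ∧ ¬ε = max(0, a+b−1) on (0.68, 0.74) = 0.42
  (α ∨ ¬ε) ∨ (¬α ∧ ¬ε) = min(1, a+b) on (1.00, 0.42) = 1.00
  → value = 1.0000
|0.7400 − 1.0000| = 0.260

0.260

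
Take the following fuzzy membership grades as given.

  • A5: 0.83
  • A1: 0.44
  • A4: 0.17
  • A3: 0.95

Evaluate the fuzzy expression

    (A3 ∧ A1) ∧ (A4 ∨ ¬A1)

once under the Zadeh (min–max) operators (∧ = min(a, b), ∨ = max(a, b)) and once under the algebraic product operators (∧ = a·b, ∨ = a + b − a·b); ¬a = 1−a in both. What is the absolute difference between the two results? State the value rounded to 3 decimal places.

0.175

Under Zadeh (min–max):
  A3 ∧ A1 = min(a, b) on (0.95, 0.44) = 0.44
  ¬A1 = 1 − 0.44 = 0.56
  A4 ∨ ¬A1 = max(a, b) on (0.17, 0.56) = 0.56
  (A3 ∧ A1) ∧ (A4 ∨ ¬A1) = min(a, b) on (0.44, 0.56) = 0.44
  → value = 0.4400
Under algebraic product:
  A3 ∧ A1 = a·b on (0.9500, 0.4400) = 0.4180
  ¬A1 = 1 − 0.4400 = 0.5600
  A4 ∨ ¬A1 = a + b − a·b on (0.1700, 0.5600) = 0.6348
  (A3 ∧ A1) ∧ (A4 ∨ ¬A1) = a·b on (0.4180, 0.6348) = 0.2653
  → value = 0.2653
|0.4400 − 0.2653| = 0.175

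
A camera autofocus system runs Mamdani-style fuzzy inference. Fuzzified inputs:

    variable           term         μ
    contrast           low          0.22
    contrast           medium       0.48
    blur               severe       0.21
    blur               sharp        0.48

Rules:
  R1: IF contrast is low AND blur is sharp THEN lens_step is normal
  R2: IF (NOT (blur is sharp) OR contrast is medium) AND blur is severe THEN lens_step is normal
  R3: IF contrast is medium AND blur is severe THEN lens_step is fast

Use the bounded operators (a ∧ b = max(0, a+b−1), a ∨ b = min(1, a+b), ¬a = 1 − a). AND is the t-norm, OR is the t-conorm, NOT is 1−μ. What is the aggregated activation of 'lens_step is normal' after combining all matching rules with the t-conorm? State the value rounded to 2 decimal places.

0.21

R1: low=0.22, sharp=0.48; AND[max(0, a+b−1)] → w = 0.00
R2: (¬sharp=1−0.48=0.52 OR medium=0.48) = 1.00; AND[max(0, a+b−1)] with severe=0.21 → w = 0.21
R3: medium=0.48, severe=0.21; AND[max(0, a+b−1)] → w = 0.00
Rules with consequent 'normal': {R1, R2} → strengths 0.00, 0.21
Aggregate via t-conorm [min(1, a+b)]: 0.21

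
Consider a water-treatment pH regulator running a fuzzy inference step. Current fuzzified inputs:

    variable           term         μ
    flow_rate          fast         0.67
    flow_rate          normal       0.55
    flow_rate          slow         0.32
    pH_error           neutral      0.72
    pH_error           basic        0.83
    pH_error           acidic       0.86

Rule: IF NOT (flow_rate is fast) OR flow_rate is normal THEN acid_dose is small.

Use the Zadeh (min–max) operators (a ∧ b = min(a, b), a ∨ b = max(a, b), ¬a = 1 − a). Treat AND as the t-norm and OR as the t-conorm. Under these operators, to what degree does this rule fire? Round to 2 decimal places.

firing strength: ¬fast=1−0.67=0.33, normal=0.55; OR[max(a, b)] → w = 0.55

0.55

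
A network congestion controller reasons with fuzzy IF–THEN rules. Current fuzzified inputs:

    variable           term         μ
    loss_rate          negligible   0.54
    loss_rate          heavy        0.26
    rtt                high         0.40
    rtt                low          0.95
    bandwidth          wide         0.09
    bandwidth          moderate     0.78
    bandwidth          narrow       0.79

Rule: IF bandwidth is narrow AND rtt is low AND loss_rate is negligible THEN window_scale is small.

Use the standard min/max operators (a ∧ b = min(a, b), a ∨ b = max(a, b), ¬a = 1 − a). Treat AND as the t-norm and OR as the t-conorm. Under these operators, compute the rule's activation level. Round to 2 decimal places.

0.54

firing strength: narrow=0.79, low=0.95, negligible=0.54; AND[min(a, b)] → w = 0.54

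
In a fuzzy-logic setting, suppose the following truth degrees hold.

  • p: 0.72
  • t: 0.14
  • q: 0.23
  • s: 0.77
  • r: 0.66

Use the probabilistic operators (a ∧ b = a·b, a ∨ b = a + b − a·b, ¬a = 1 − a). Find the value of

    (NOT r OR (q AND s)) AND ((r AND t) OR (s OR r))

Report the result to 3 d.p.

0.424

NOT r = 1 − 0.6600 = 0.3400
q AND s = a·b on (0.2300, 0.7700) = 0.1771
NOT r OR (q AND s) = a + b − a·b on (0.3400, 0.1771) = 0.4569
r AND t = a·b on (0.6600, 0.1400) = 0.0924
s OR r = a + b − a·b on (0.7700, 0.6600) = 0.9218
(r AND t) OR (s OR r) = a + b − a·b on (0.0924, 0.9218) = 0.9290
(NOT r OR (q AND s)) AND ((r AND t) OR (s OR r)) = a·b on (0.4569, 0.9290) = 0.4245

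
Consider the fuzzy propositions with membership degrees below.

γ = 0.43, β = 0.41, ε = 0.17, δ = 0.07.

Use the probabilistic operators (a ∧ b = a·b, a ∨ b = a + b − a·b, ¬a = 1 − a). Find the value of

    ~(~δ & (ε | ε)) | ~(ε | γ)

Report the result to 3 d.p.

0.848

~δ = 1 − 0.0700 = 0.9300
ε | ε = a + b − a·b on (0.1700, 0.1700) = 0.3111
~δ & (ε | ε) = a·b on (0.9300, 0.3111) = 0.2893
~(~δ & (ε | ε)) = 1 − 0.2893 = 0.7107
ε | γ = a + b − a·b on (0.1700, 0.4300) = 0.5269
~(ε | γ) = 1 − 0.5269 = 0.4731
~(~δ & (ε | ε)) | ~(ε | γ) = a + b − a·b on (0.7107, 0.4731) = 0.8476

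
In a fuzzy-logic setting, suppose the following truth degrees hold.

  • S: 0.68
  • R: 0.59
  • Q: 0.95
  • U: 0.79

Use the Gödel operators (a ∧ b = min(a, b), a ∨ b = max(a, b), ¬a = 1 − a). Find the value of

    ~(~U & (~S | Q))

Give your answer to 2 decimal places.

0.79

~U = 1 − 0.79 = 0.21
~S = 1 − 0.68 = 0.32
~S | Q = max(a, b) on (0.32, 0.95) = 0.95
~U & (~S | Q) = min(a, b) on (0.21, 0.95) = 0.21
~(~U & (~S | Q)) = 1 − 0.21 = 0.79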